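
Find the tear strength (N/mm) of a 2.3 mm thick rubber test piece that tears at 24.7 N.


Tear strength = force / thickness
= 24.7 / 2.3
= 10.74 N/mm

10.74 N/mm


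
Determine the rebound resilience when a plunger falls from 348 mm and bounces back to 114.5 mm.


Resilience = h_rebound / h_drop * 100
= 114.5 / 348 * 100
= 32.9%

32.9%


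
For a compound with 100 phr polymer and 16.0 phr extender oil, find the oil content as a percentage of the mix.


Oil % = oil / (100 + oil) * 100
= 16.0 / (100 + 16.0) * 100
= 16.0 / 116.0 * 100
= 13.79%

13.79%


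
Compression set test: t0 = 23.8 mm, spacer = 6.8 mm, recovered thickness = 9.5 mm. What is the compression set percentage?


CS = (t0 - recovered) / (t0 - ts) * 100
= (23.8 - 9.5) / (23.8 - 6.8) * 100
= 14.3 / 17.0 * 100
= 84.1%

84.1%


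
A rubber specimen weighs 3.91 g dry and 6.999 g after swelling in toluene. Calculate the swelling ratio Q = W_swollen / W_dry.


Q = W_swollen / W_dry
Q = 6.999 / 3.91
Q = 1.79

Q = 1.79


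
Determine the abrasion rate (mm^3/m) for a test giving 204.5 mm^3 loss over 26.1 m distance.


Rate = volume_loss / distance
= 204.5 / 26.1
= 7.835 mm^3/m

7.835 mm^3/m


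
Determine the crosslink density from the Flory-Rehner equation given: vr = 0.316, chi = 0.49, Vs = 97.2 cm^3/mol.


ln(1 - vr) = ln(1 - 0.316) = -0.3798
Numerator = -((-0.3798) + 0.316 + 0.49 * 0.316^2) = 0.0149
Denominator = 97.2 * (0.316^(1/3) - 0.316/2) = 50.8481
nu = 0.0149 / 50.8481 = 2.9240e-04 mol/cm^3

2.9240e-04 mol/cm^3


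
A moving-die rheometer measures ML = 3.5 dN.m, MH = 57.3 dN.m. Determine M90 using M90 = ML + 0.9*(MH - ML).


M90 = ML + 0.9 * (MH - ML)
M90 = 3.5 + 0.9 * (57.3 - 3.5)
M90 = 3.5 + 0.9 * 53.8
M90 = 51.92 dN.m

51.92 dN.m


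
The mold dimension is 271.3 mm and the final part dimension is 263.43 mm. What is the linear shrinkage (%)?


Shrinkage = (mold - part) / mold * 100
= (271.3 - 263.43) / 271.3 * 100
= 7.87 / 271.3 * 100
= 2.9%

2.9%


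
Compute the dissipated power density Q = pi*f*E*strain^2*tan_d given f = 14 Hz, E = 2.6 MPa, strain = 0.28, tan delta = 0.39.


Q = pi * f * E * strain^2 * tan_d
= pi * 14 * 2.6 * 0.28^2 * 0.39
= pi * 14 * 2.6 * 0.0784 * 0.39
= 3.4965

Q = 3.4965


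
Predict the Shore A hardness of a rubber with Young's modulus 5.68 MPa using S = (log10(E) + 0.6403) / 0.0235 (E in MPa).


log10(E) = 0.0235*S - 0.6403  =>  S = (log10(E) + 0.6403) / 0.0235
log10(5.68) = 0.754348
S = (0.754348 + 0.6403) / 0.0235 = 1.394648 / 0.0235
S = 59.3

Shore A = 59.3


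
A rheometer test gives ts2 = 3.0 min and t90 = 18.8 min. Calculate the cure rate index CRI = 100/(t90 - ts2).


CRI = 100 / (t90 - ts2)
= 100 / (18.8 - 3.0)
= 100 / 15.8
= 6.33 min^-1

6.33 min^-1


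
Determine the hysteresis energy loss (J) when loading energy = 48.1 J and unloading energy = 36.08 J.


Hysteresis loss = loading - unloading
= 48.1 - 36.08
= 12.02 J

12.02 J


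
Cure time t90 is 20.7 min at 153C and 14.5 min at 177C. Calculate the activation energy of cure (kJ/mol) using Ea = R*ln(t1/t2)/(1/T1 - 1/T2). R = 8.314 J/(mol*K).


T1 = 426.15 K, T2 = 450.15 K
1/T1 - 1/T2 = 1.2511e-04
ln(t1/t2) = ln(20.7/14.5) = 0.3560
Ea = 8.314 * 0.3560 / 1.2511e-04 = 23656.4889 J/mol
Ea = 23.66 kJ/mol

23.66 kJ/mol


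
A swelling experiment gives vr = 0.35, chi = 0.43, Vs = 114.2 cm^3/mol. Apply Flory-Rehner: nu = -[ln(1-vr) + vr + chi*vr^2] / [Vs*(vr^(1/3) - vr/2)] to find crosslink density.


ln(1 - vr) = ln(1 - 0.35) = -0.4308
Numerator = -((-0.4308) + 0.35 + 0.43 * 0.35^2) = 0.0281
Denominator = 114.2 * (0.35^(1/3) - 0.35/2) = 60.4952
nu = 0.0281 / 60.4952 = 4.6463e-04 mol/cm^3

4.6463e-04 mol/cm^3


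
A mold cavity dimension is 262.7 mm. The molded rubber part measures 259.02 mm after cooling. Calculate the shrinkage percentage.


Shrinkage = (mold - part) / mold * 100
= (262.7 - 259.02) / 262.7 * 100
= 3.68 / 262.7 * 100
= 1.4%

1.4%


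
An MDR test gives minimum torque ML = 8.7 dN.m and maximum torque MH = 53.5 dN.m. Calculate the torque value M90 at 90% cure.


M90 = ML + 0.9 * (MH - ML)
M90 = 8.7 + 0.9 * (53.5 - 8.7)
M90 = 8.7 + 0.9 * 44.8
M90 = 49.02 dN.m

49.02 dN.m


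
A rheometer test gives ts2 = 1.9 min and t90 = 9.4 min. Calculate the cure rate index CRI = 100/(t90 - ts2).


CRI = 100 / (t90 - ts2)
= 100 / (9.4 - 1.9)
= 100 / 7.5
= 13.33 min^-1

13.33 min^-1


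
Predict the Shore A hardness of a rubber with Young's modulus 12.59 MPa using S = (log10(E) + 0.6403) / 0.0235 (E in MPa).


log10(E) = 0.0235*S - 0.6403  =>  S = (log10(E) + 0.6403) / 0.0235
log10(12.59) = 1.100026
S = (1.100026 + 0.6403) / 0.0235 = 1.740326 / 0.0235
S = 74.1

Shore A = 74.1


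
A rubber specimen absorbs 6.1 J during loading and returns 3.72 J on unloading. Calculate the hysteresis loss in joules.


Hysteresis loss = loading - unloading
= 6.1 - 3.72
= 2.38 J

2.38 J


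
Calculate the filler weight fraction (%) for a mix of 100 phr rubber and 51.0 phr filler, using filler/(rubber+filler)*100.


Filler % = filler / (rubber + filler) * 100
= 51.0 / (100 + 51.0) * 100
= 51.0 / 151.0 * 100
= 33.77%

33.77%


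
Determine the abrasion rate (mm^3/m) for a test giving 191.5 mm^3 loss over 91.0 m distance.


Rate = volume_loss / distance
= 191.5 / 91.0
= 2.104 mm^3/m

2.104 mm^3/m


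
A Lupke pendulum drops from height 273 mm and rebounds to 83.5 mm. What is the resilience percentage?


Resilience = h_rebound / h_drop * 100
= 83.5 / 273 * 100
= 30.6%

30.6%


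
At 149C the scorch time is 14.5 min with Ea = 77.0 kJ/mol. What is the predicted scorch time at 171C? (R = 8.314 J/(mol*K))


Convert temperatures: T1 = 149 + 273.15 = 422.15 K, T2 = 171 + 273.15 = 444.15 K
ts2_new = 14.5 * exp(77000 / 8.314 * (1/444.15 - 1/422.15))
1/T2 - 1/T1 = -1.1733e-04
ts2_new = 4.89 min

4.89 min


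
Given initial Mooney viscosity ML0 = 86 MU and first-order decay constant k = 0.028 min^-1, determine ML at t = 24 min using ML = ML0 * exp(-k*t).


ML = ML0 * exp(-k * t)
ML = 86 * exp(-0.028 * 24)
ML = 86 * 0.5107
ML = 43.92 MU

43.92 MU


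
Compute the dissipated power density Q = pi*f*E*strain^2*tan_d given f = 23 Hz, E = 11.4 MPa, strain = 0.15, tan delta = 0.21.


Q = pi * f * E * strain^2 * tan_d
= pi * 23 * 11.4 * 0.15^2 * 0.21
= pi * 23 * 11.4 * 0.0225 * 0.21
= 3.8921

Q = 3.8921


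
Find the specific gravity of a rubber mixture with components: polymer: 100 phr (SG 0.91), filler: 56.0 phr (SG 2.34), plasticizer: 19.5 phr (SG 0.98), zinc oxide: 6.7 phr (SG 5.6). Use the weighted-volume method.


Sum of weights = 182.2
Volume contributions:
  polymer: 100/0.91 = 109.8901
  filler: 56.0/2.34 = 23.9316
  plasticizer: 19.5/0.98 = 19.8980
  zinc oxide: 6.7/5.6 = 1.1964
Sum of volumes = 154.9161
SG = 182.2 / 154.9161 = 1.176

SG = 1.176


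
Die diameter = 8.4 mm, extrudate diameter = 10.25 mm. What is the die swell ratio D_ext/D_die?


Die swell ratio = D_extrudate / D_die
= 10.25 / 8.4
= 1.22

Die swell = 1.22


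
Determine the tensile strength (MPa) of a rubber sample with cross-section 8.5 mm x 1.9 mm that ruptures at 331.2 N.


Area = width * thickness = 8.5 * 1.9 = 16.15 mm^2
TS = force / area = 331.2 / 16.15 = 20.51 MPa

20.51 MPa


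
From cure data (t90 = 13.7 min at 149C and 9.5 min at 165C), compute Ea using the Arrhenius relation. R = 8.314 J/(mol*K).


T1 = 422.15 K, T2 = 438.15 K
1/T1 - 1/T2 = 8.6503e-05
ln(t1/t2) = ln(13.7/9.5) = 0.3661
Ea = 8.314 * 0.3661 / 8.6503e-05 = 35187.1556 J/mol
Ea = 35.19 kJ/mol

35.19 kJ/mol


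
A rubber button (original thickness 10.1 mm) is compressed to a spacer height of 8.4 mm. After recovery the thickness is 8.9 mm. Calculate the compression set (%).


CS = (t0 - recovered) / (t0 - ts) * 100
= (10.1 - 8.9) / (10.1 - 8.4) * 100
= 1.2 / 1.7 * 100
= 70.6%

70.6%


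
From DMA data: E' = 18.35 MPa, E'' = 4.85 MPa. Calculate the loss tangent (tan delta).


tan delta = E'' / E'
= 4.85 / 18.35
= 0.2643

tan delta = 0.2643


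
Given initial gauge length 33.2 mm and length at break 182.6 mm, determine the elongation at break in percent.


Elongation = (Lf - L0) / L0 * 100
= (182.6 - 33.2) / 33.2 * 100
= 149.4 / 33.2 * 100
= 450.0%

450.0%


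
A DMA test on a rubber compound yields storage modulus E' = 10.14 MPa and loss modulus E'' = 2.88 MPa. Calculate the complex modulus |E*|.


|E*| = sqrt(E'^2 + E''^2)
= sqrt(10.14^2 + 2.88^2)
= sqrt(102.8196 + 8.2944)
= 10.541 MPa

10.541 MPa


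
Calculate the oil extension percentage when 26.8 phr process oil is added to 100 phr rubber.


Oil % = oil / (100 + oil) * 100
= 26.8 / (100 + 26.8) * 100
= 26.8 / 126.8 * 100
= 21.14%

21.14%


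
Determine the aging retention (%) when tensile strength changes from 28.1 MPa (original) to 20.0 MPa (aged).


Retention = aged / original * 100
= 20.0 / 28.1 * 100
= 71.2%

71.2%


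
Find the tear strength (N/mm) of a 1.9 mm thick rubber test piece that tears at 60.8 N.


Tear strength = force / thickness
= 60.8 / 1.9
= 32.0 N/mm

32.0 N/mm


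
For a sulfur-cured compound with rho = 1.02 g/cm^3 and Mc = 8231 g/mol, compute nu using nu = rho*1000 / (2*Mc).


nu = rho * 1000 / (2 * Mc)
nu = 1.02 * 1000 / (2 * 8231)
nu = 1020.0 / 16462
nu = 0.0620 mol/L

0.0620 mol/L


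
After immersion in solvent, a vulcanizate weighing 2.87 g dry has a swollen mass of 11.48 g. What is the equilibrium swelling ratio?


Q = W_swollen / W_dry
Q = 11.48 / 2.87
Q = 4.0

Q = 4.0


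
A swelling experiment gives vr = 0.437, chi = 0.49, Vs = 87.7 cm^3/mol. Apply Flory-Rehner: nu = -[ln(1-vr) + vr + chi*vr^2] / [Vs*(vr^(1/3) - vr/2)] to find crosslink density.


ln(1 - vr) = ln(1 - 0.437) = -0.5745
Numerator = -((-0.5745) + 0.437 + 0.49 * 0.437^2) = 0.0439
Denominator = 87.7 * (0.437^(1/3) - 0.437/2) = 47.3894
nu = 0.0439 / 47.3894 = 9.2639e-04 mol/cm^3

9.2639e-04 mol/cm^3


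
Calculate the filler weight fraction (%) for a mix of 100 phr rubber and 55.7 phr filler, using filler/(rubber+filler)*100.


Filler % = filler / (rubber + filler) * 100
= 55.7 / (100 + 55.7) * 100
= 55.7 / 155.7 * 100
= 35.77%

35.77%


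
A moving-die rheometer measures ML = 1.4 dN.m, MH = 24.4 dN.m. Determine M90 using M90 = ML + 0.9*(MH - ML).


M90 = ML + 0.9 * (MH - ML)
M90 = 1.4 + 0.9 * (24.4 - 1.4)
M90 = 1.4 + 0.9 * 23.0
M90 = 22.1 dN.m

22.1 dN.m


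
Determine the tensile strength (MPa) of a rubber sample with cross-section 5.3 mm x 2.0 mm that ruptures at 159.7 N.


Area = width * thickness = 5.3 * 2.0 = 10.6 mm^2
TS = force / area = 159.7 / 10.6 = 15.07 MPa

15.07 MPa


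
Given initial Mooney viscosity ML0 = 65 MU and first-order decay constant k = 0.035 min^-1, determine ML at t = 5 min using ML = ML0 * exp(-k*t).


ML = ML0 * exp(-k * t)
ML = 65 * exp(-0.035 * 5)
ML = 65 * 0.8395
ML = 54.56 MU

54.56 MU


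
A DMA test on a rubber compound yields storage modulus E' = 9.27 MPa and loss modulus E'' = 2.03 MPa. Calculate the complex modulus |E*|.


|E*| = sqrt(E'^2 + E''^2)
= sqrt(9.27^2 + 2.03^2)
= sqrt(85.9329 + 4.1209)
= 9.49 MPa

9.49 MPa


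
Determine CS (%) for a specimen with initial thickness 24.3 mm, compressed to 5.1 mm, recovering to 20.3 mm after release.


CS = (t0 - recovered) / (t0 - ts) * 100
= (24.3 - 20.3) / (24.3 - 5.1) * 100
= 4.0 / 19.2 * 100
= 20.8%

20.8%


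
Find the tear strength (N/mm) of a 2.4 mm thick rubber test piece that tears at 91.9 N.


Tear strength = force / thickness
= 91.9 / 2.4
= 38.29 N/mm

38.29 N/mm


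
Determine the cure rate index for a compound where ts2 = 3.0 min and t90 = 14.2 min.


CRI = 100 / (t90 - ts2)
= 100 / (14.2 - 3.0)
= 100 / 11.2
= 8.93 min^-1

8.93 min^-1


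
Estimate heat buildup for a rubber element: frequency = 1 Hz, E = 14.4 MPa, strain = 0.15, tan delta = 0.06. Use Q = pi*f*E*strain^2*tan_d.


Q = pi * f * E * strain^2 * tan_d
= pi * 1 * 14.4 * 0.15^2 * 0.06
= pi * 1 * 14.4 * 0.0225 * 0.06
= 0.0611

Q = 0.0611


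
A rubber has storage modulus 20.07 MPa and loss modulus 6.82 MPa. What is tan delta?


tan delta = E'' / E'
= 6.82 / 20.07
= 0.3398

tan delta = 0.3398


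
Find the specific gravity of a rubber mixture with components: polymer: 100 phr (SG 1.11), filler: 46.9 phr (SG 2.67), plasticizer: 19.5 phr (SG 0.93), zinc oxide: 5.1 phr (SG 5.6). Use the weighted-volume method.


Sum of weights = 171.5
Volume contributions:
  polymer: 100/1.11 = 90.0901
  filler: 46.9/2.67 = 17.5655
  plasticizer: 19.5/0.93 = 20.9677
  zinc oxide: 5.1/5.6 = 0.9107
Sum of volumes = 129.5341
SG = 171.5 / 129.5341 = 1.324

SG = 1.324


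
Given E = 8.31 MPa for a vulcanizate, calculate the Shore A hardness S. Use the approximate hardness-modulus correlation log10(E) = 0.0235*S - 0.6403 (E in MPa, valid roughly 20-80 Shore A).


log10(E) = 0.0235*S - 0.6403  =>  S = (log10(E) + 0.6403) / 0.0235
log10(8.31) = 0.919601
S = (0.919601 + 0.6403) / 0.0235 = 1.559901 / 0.0235
S = 66.4

Shore A = 66.4


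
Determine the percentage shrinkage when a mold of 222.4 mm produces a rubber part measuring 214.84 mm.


Shrinkage = (mold - part) / mold * 100
= (222.4 - 214.84) / 222.4 * 100
= 7.56 / 222.4 * 100
= 3.4%

3.4%


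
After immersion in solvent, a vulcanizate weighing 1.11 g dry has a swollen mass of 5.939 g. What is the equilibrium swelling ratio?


Q = W_swollen / W_dry
Q = 5.939 / 1.11
Q = 5.35

Q = 5.35


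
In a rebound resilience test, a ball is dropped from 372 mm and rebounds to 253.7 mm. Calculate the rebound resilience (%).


Resilience = h_rebound / h_drop * 100
= 253.7 / 372 * 100
= 68.2%

68.2%


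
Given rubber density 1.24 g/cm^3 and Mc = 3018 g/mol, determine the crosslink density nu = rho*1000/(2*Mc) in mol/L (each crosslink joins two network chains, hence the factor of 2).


nu = rho * 1000 / (2 * Mc)
nu = 1.24 * 1000 / (2 * 3018)
nu = 1240.0 / 6036
nu = 0.2054 mol/L

0.2054 mol/L


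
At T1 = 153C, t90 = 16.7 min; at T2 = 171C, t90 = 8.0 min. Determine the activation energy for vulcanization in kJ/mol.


T1 = 426.15 K, T2 = 444.15 K
1/T1 - 1/T2 = 9.5100e-05
ln(t1/t2) = ln(16.7/8.0) = 0.7360
Ea = 8.314 * 0.7360 / 9.5100e-05 = 64341.0465 J/mol
Ea = 64.34 kJ/mol

64.34 kJ/mol


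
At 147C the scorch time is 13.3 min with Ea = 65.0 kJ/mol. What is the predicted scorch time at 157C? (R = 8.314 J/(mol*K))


Convert temperatures: T1 = 147 + 273.15 = 420.15 K, T2 = 157 + 273.15 = 430.15 K
ts2_new = 13.3 * exp(65000 / 8.314 * (1/430.15 - 1/420.15))
1/T2 - 1/T1 = -5.5332e-05
ts2_new = 8.63 min

8.63 min


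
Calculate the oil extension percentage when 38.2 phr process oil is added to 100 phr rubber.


Oil % = oil / (100 + oil) * 100
= 38.2 / (100 + 38.2) * 100
= 38.2 / 138.2 * 100
= 27.64%

27.64%


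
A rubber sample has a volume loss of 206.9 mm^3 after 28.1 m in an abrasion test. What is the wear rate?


Rate = volume_loss / distance
= 206.9 / 28.1
= 7.363 mm^3/m

7.363 mm^3/m


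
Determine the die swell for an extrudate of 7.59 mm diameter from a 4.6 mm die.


Die swell ratio = D_extrudate / D_die
= 7.59 / 4.6
= 1.65

Die swell = 1.65


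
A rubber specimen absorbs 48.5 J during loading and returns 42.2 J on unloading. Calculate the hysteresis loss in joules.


Hysteresis loss = loading - unloading
= 48.5 - 42.2
= 6.3 J

6.3 J


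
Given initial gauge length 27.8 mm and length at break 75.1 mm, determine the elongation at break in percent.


Elongation = (Lf - L0) / L0 * 100
= (75.1 - 27.8) / 27.8 * 100
= 47.3 / 27.8 * 100
= 170.1%

170.1%


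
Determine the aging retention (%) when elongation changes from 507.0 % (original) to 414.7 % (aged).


Retention = aged / original * 100
= 414.7 / 507.0 * 100
= 81.8%

81.8%


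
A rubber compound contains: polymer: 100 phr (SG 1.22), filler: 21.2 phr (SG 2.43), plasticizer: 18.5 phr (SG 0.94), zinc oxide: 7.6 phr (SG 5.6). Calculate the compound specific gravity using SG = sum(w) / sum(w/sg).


Sum of weights = 147.3
Volume contributions:
  polymer: 100/1.22 = 81.9672
  filler: 21.2/2.43 = 8.7243
  plasticizer: 18.5/0.94 = 19.6809
  zinc oxide: 7.6/5.6 = 1.3571
Sum of volumes = 111.7295
SG = 147.3 / 111.7295 = 1.318

SG = 1.318


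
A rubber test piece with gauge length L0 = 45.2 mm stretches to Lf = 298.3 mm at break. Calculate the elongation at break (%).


Elongation = (Lf - L0) / L0 * 100
= (298.3 - 45.2) / 45.2 * 100
= 253.1 / 45.2 * 100
= 560.0%

560.0%


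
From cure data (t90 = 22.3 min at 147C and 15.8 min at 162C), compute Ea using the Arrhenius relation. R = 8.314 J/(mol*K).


T1 = 420.15 K, T2 = 435.15 K
1/T1 - 1/T2 = 8.2044e-05
ln(t1/t2) = ln(22.3/15.8) = 0.3446
Ea = 8.314 * 0.3446 / 8.2044e-05 = 34917.8965 J/mol
Ea = 34.92 kJ/mol

34.92 kJ/mol


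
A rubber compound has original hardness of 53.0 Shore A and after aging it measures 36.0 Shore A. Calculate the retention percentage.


Retention = aged / original * 100
= 36.0 / 53.0 * 100
= 67.9%

67.9%


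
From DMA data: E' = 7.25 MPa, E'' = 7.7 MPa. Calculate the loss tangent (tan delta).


tan delta = E'' / E'
= 7.7 / 7.25
= 1.0621

tan delta = 1.0621


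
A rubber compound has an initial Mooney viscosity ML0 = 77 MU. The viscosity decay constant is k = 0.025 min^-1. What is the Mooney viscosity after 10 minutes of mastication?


ML = ML0 * exp(-k * t)
ML = 77 * exp(-0.025 * 10)
ML = 77 * 0.7788
ML = 59.97 MU

59.97 MU


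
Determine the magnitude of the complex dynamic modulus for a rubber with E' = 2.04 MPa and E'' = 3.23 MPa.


|E*| = sqrt(E'^2 + E''^2)
= sqrt(2.04^2 + 3.23^2)
= sqrt(4.1616 + 10.4329)
= 3.82 MPa

3.82 MPa


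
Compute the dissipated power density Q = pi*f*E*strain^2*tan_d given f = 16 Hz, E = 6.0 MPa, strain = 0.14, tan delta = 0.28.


Q = pi * f * E * strain^2 * tan_d
= pi * 16 * 6.0 * 0.14^2 * 0.28
= pi * 16 * 6.0 * 0.0196 * 0.28
= 1.6551

Q = 1.6551


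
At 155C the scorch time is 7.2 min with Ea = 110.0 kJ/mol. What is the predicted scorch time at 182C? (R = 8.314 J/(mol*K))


Convert temperatures: T1 = 155 + 273.15 = 428.15 K, T2 = 182 + 273.15 = 455.15 K
ts2_new = 7.2 * exp(110000 / 8.314 * (1/455.15 - 1/428.15))
1/T2 - 1/T1 = -1.3855e-04
ts2_new = 1.15 min

1.15 min


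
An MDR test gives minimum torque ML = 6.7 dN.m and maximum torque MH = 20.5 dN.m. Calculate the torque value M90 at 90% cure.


M90 = ML + 0.9 * (MH - ML)
M90 = 6.7 + 0.9 * (20.5 - 6.7)
M90 = 6.7 + 0.9 * 13.8
M90 = 19.12 dN.m

19.12 dN.m


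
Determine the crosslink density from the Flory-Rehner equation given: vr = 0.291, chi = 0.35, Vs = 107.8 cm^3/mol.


ln(1 - vr) = ln(1 - 0.291) = -0.3439
Numerator = -((-0.3439) + 0.291 + 0.35 * 0.291^2) = 0.0233
Denominator = 107.8 * (0.291^(1/3) - 0.291/2) = 55.7510
nu = 0.0233 / 55.7510 = 4.1724e-04 mol/cm^3

4.1724e-04 mol/cm^3


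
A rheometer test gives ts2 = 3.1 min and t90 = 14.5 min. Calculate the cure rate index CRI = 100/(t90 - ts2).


CRI = 100 / (t90 - ts2)
= 100 / (14.5 - 3.1)
= 100 / 11.4
= 8.77 min^-1

8.77 min^-1


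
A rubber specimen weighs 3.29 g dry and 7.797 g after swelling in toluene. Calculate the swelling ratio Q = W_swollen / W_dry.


Q = W_swollen / W_dry
Q = 7.797 / 3.29
Q = 2.37

Q = 2.37


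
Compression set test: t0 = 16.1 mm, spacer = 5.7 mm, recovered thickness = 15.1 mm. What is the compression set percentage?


CS = (t0 - recovered) / (t0 - ts) * 100
= (16.1 - 15.1) / (16.1 - 5.7) * 100
= 1.0 / 10.4 * 100
= 9.6%

9.6%


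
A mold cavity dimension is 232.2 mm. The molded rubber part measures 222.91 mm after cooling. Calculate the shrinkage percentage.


Shrinkage = (mold - part) / mold * 100
= (232.2 - 222.91) / 232.2 * 100
= 9.29 / 232.2 * 100
= 4.0%

4.0%


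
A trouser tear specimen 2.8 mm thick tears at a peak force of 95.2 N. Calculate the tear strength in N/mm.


Tear strength = force / thickness
= 95.2 / 2.8
= 34.0 N/mm

34.0 N/mm


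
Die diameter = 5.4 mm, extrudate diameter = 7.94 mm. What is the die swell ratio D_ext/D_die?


Die swell ratio = D_extrudate / D_die
= 7.94 / 5.4
= 1.47

Die swell = 1.47


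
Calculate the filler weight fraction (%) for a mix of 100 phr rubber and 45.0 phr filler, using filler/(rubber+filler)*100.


Filler % = filler / (rubber + filler) * 100
= 45.0 / (100 + 45.0) * 100
= 45.0 / 145.0 * 100
= 31.03%

31.03%


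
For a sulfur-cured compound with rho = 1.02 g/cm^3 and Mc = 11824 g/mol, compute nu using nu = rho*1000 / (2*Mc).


nu = rho * 1000 / (2 * Mc)
nu = 1.02 * 1000 / (2 * 11824)
nu = 1020.0 / 23648
nu = 0.0431 mol/L

0.0431 mol/L


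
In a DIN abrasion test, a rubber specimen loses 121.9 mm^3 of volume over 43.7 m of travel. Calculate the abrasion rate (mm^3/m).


Rate = volume_loss / distance
= 121.9 / 43.7
= 2.789 mm^3/m

2.789 mm^3/m


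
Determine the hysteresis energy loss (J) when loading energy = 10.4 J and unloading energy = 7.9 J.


Hysteresis loss = loading - unloading
= 10.4 - 7.9
= 2.5 J

2.5 J


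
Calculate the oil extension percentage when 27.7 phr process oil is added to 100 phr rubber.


Oil % = oil / (100 + oil) * 100
= 27.7 / (100 + 27.7) * 100
= 27.7 / 127.7 * 100
= 21.69%

21.69%


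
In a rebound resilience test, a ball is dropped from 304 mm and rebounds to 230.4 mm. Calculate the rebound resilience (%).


Resilience = h_rebound / h_drop * 100
= 230.4 / 304 * 100
= 75.8%

75.8%


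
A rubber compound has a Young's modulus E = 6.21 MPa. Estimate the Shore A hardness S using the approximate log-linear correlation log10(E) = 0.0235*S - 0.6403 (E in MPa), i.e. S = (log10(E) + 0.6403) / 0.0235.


log10(E) = 0.0235*S - 0.6403  =>  S = (log10(E) + 0.6403) / 0.0235
log10(6.21) = 0.793092
S = (0.793092 + 0.6403) / 0.0235 = 1.433392 / 0.0235
S = 61.0

Shore A = 61.0


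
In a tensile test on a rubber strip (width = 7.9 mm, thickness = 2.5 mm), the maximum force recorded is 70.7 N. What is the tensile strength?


Area = width * thickness = 7.9 * 2.5 = 19.75 mm^2
TS = force / area = 70.7 / 19.75 = 3.58 MPa

3.58 MPa


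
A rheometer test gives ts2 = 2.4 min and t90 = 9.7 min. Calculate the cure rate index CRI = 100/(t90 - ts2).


CRI = 100 / (t90 - ts2)
= 100 / (9.7 - 2.4)
= 100 / 7.3
= 13.7 min^-1

13.7 min^-1


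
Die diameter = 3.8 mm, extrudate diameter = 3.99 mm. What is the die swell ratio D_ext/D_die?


Die swell ratio = D_extrudate / D_die
= 3.99 / 3.8
= 1.05

Die swell = 1.05


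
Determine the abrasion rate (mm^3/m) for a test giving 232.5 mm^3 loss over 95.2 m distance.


Rate = volume_loss / distance
= 232.5 / 95.2
= 2.442 mm^3/m

2.442 mm^3/m


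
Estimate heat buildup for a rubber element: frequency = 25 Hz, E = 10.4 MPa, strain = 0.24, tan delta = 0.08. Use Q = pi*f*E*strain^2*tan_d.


Q = pi * f * E * strain^2 * tan_d
= pi * 25 * 10.4 * 0.24^2 * 0.08
= pi * 25 * 10.4 * 0.0576 * 0.08
= 3.7639

Q = 3.7639


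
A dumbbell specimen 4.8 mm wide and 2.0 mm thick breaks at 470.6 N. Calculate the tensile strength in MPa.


Area = width * thickness = 4.8 * 2.0 = 9.6 mm^2
TS = force / area = 470.6 / 9.6 = 49.02 MPa

49.02 MPa


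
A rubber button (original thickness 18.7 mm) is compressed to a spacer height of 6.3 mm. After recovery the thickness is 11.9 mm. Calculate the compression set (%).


CS = (t0 - recovered) / (t0 - ts) * 100
= (18.7 - 11.9) / (18.7 - 6.3) * 100
= 6.8 / 12.4 * 100
= 54.8%

54.8%


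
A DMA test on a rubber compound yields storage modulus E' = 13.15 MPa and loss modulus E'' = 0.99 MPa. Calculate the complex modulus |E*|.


|E*| = sqrt(E'^2 + E''^2)
= sqrt(13.15^2 + 0.99^2)
= sqrt(172.9225 + 0.9801)
= 13.187 MPa

13.187 MPa


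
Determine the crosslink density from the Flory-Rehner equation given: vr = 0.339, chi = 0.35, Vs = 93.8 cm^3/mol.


ln(1 - vr) = ln(1 - 0.339) = -0.4140
Numerator = -((-0.4140) + 0.339 + 0.35 * 0.339^2) = 0.0348
Denominator = 93.8 * (0.339^(1/3) - 0.339/2) = 49.5047
nu = 0.0348 / 49.5047 = 7.0254e-04 mol/cm^3

7.0254e-04 mol/cm^3


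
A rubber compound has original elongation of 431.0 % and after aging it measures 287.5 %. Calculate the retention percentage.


Retention = aged / original * 100
= 287.5 / 431.0 * 100
= 66.7%

66.7%


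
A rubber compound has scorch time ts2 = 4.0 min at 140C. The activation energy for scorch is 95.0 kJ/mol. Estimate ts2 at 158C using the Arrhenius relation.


Convert temperatures: T1 = 140 + 273.15 = 413.15 K, T2 = 158 + 273.15 = 431.15 K
ts2_new = 4.0 * exp(95000 / 8.314 * (1/431.15 - 1/413.15))
1/T2 - 1/T1 = -1.0105e-04
ts2_new = 1.26 min

1.26 min


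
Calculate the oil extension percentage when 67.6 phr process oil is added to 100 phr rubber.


Oil % = oil / (100 + oil) * 100
= 67.6 / (100 + 67.6) * 100
= 67.6 / 167.6 * 100
= 40.33%

40.33%


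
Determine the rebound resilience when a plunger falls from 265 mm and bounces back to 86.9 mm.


Resilience = h_rebound / h_drop * 100
= 86.9 / 265 * 100
= 32.8%

32.8%


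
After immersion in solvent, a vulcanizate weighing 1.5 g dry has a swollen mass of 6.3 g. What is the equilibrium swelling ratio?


Q = W_swollen / W_dry
Q = 6.3 / 1.5
Q = 4.2

Q = 4.2


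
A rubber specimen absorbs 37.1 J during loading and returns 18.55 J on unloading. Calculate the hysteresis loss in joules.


Hysteresis loss = loading - unloading
= 37.1 - 18.55
= 18.55 J

18.55 J


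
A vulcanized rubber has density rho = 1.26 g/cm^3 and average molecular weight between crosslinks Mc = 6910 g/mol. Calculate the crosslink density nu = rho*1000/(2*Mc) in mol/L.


nu = rho * 1000 / (2 * Mc)
nu = 1.26 * 1000 / (2 * 6910)
nu = 1260.0 / 13820
nu = 0.0912 mol/L

0.0912 mol/L


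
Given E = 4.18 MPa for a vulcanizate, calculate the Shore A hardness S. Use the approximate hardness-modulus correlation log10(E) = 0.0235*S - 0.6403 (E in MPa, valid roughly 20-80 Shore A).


log10(E) = 0.0235*S - 0.6403  =>  S = (log10(E) + 0.6403) / 0.0235
log10(4.18) = 0.621176
S = (0.621176 + 0.6403) / 0.0235 = 1.261476 / 0.0235
S = 53.7

Shore A = 53.7


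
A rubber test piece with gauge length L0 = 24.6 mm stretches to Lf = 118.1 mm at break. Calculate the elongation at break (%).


Elongation = (Lf - L0) / L0 * 100
= (118.1 - 24.6) / 24.6 * 100
= 93.5 / 24.6 * 100
= 380.1%

380.1%


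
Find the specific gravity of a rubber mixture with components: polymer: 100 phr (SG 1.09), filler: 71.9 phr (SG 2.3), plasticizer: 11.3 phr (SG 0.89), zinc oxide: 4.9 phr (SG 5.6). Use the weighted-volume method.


Sum of weights = 188.1
Volume contributions:
  polymer: 100/1.09 = 91.7431
  filler: 71.9/2.3 = 31.2609
  plasticizer: 11.3/0.89 = 12.6966
  zinc oxide: 4.9/5.6 = 0.8750
Sum of volumes = 136.5756
SG = 188.1 / 136.5756 = 1.377

SG = 1.377


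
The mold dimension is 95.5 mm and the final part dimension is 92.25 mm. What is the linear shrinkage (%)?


Shrinkage = (mold - part) / mold * 100
= (95.5 - 92.25) / 95.5 * 100
= 3.25 / 95.5 * 100
= 3.4%

3.4%


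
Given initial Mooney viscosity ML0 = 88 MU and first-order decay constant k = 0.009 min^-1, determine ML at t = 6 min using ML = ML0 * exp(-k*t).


ML = ML0 * exp(-k * t)
ML = 88 * exp(-0.009 * 6)
ML = 88 * 0.9474
ML = 83.37 MU

83.37 MU


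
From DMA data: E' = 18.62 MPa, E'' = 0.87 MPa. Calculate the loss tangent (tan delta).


tan delta = E'' / E'
= 0.87 / 18.62
= 0.0467

tan delta = 0.0467


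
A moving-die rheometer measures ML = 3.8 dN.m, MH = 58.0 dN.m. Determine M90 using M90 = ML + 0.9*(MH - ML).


M90 = ML + 0.9 * (MH - ML)
M90 = 3.8 + 0.9 * (58.0 - 3.8)
M90 = 3.8 + 0.9 * 54.2
M90 = 52.58 dN.m

52.58 dN.m


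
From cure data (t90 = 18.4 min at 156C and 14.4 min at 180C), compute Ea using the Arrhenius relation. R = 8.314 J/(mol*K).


T1 = 429.15 K, T2 = 453.15 K
1/T1 - 1/T2 = 1.2341e-04
ln(t1/t2) = ln(18.4/14.4) = 0.2451
Ea = 8.314 * 0.2451 / 1.2341e-04 = 16513.2662 J/mol
Ea = 16.51 kJ/mol

16.51 kJ/mol


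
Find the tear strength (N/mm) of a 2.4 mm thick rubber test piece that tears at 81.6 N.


Tear strength = force / thickness
= 81.6 / 2.4
= 34.0 N/mm

34.0 N/mm


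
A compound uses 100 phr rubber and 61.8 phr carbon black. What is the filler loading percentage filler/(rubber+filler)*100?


Filler % = filler / (rubber + filler) * 100
= 61.8 / (100 + 61.8) * 100
= 61.8 / 161.8 * 100
= 38.2%

38.2%


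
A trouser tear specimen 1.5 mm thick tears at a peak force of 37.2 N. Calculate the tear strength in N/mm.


Tear strength = force / thickness
= 37.2 / 1.5
= 24.8 N/mm

24.8 N/mm


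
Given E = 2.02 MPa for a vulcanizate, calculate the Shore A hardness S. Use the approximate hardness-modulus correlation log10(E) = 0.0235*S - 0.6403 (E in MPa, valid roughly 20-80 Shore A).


log10(E) = 0.0235*S - 0.6403  =>  S = (log10(E) + 0.6403) / 0.0235
log10(2.02) = 0.305351
S = (0.305351 + 0.6403) / 0.0235 = 0.945651 / 0.0235
S = 40.2

Shore A = 40.2


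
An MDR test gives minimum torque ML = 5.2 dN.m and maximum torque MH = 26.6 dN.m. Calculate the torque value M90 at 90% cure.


M90 = ML + 0.9 * (MH - ML)
M90 = 5.2 + 0.9 * (26.6 - 5.2)
M90 = 5.2 + 0.9 * 21.4
M90 = 24.46 dN.m

24.46 dN.m


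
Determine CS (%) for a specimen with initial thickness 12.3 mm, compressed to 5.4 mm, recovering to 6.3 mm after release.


CS = (t0 - recovered) / (t0 - ts) * 100
= (12.3 - 6.3) / (12.3 - 5.4) * 100
= 6.0 / 6.9 * 100
= 87.0%

87.0%


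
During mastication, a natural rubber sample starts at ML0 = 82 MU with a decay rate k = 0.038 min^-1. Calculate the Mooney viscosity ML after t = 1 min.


ML = ML0 * exp(-k * t)
ML = 82 * exp(-0.038 * 1)
ML = 82 * 0.9627
ML = 78.94 MU

78.94 MU


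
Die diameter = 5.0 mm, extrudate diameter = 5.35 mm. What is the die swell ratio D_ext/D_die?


Die swell ratio = D_extrudate / D_die
= 5.35 / 5.0
= 1.07

Die swell = 1.07


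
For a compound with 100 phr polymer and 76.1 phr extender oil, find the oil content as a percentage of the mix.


Oil % = oil / (100 + oil) * 100
= 76.1 / (100 + 76.1) * 100
= 76.1 / 176.1 * 100
= 43.21%

43.21%


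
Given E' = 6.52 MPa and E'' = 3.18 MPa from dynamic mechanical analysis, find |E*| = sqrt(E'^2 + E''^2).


|E*| = sqrt(E'^2 + E''^2)
= sqrt(6.52^2 + 3.18^2)
= sqrt(42.5104 + 10.1124)
= 7.254 MPa

7.254 MPa


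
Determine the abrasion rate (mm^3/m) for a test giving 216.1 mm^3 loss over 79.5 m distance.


Rate = volume_loss / distance
= 216.1 / 79.5
= 2.718 mm^3/m

2.718 mm^3/m


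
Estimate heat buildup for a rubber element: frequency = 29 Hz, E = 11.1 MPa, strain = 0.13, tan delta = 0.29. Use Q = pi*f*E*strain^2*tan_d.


Q = pi * f * E * strain^2 * tan_d
= pi * 29 * 11.1 * 0.13^2 * 0.29
= pi * 29 * 11.1 * 0.0169 * 0.29
= 4.9563

Q = 4.9563


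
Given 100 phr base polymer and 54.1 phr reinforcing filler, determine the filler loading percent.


Filler % = filler / (rubber + filler) * 100
= 54.1 / (100 + 54.1) * 100
= 54.1 / 154.1 * 100
= 35.11%

35.11%


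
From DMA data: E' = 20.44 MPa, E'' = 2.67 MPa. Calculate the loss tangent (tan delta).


tan delta = E'' / E'
= 2.67 / 20.44
= 0.1306

tan delta = 0.1306


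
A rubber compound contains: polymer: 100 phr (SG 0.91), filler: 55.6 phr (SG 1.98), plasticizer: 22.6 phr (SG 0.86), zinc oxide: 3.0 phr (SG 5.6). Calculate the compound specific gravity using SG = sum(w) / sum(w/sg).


Sum of weights = 181.2
Volume contributions:
  polymer: 100/0.91 = 109.8901
  filler: 55.6/1.98 = 28.0808
  plasticizer: 22.6/0.86 = 26.2791
  zinc oxide: 3.0/5.6 = 0.5357
Sum of volumes = 164.7857
SG = 181.2 / 164.7857 = 1.1

SG = 1.1


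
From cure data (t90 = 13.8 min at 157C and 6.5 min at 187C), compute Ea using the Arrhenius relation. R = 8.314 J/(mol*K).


T1 = 430.15 K, T2 = 460.15 K
1/T1 - 1/T2 = 1.5157e-04
ln(t1/t2) = ln(13.8/6.5) = 0.7529
Ea = 8.314 * 0.7529 / 1.5157e-04 = 41297.7169 J/mol
Ea = 41.3 kJ/mol

41.3 kJ/mol


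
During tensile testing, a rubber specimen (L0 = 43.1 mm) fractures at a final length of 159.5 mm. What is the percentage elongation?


Elongation = (Lf - L0) / L0 * 100
= (159.5 - 43.1) / 43.1 * 100
= 116.4 / 43.1 * 100
= 270.1%

270.1%


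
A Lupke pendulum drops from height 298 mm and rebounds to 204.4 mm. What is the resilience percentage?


Resilience = h_rebound / h_drop * 100
= 204.4 / 298 * 100
= 68.6%

68.6%


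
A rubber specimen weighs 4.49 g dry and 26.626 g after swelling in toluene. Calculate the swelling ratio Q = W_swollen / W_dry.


Q = W_swollen / W_dry
Q = 26.626 / 4.49
Q = 5.93

Q = 5.93


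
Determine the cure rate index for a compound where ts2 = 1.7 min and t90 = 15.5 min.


CRI = 100 / (t90 - ts2)
= 100 / (15.5 - 1.7)
= 100 / 13.8
= 7.25 min^-1

7.25 min^-1


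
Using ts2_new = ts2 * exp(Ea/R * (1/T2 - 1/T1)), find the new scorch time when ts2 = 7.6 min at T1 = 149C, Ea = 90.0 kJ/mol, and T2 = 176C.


Convert temperatures: T1 = 149 + 273.15 = 422.15 K, T2 = 176 + 273.15 = 449.15 K
ts2_new = 7.6 * exp(90000 / 8.314 * (1/449.15 - 1/422.15))
1/T2 - 1/T1 = -1.4240e-04
ts2_new = 1.63 min

1.63 min


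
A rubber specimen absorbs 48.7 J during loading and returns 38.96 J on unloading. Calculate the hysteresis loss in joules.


Hysteresis loss = loading - unloading
= 48.7 - 38.96
= 9.74 J

9.74 J


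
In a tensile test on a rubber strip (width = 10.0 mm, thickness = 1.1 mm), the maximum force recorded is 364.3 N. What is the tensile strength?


Area = width * thickness = 10.0 * 1.1 = 11.0 mm^2
TS = force / area = 364.3 / 11.0 = 33.12 MPa

33.12 MPa


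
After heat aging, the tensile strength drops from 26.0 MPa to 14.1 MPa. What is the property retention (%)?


Retention = aged / original * 100
= 14.1 / 26.0 * 100
= 54.2%

54.2%


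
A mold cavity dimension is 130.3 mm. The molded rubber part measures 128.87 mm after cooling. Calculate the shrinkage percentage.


Shrinkage = (mold - part) / mold * 100
= (130.3 - 128.87) / 130.3 * 100
= 1.43 / 130.3 * 100
= 1.1%

1.1%


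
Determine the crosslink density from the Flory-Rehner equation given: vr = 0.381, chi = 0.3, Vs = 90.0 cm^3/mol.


ln(1 - vr) = ln(1 - 0.381) = -0.4797
Numerator = -((-0.4797) + 0.381 + 0.3 * 0.381^2) = 0.0551
Denominator = 90.0 * (0.381^(1/3) - 0.381/2) = 48.1005
nu = 0.0551 / 48.1005 = 0.0011 mol/cm^3

0.0011 mol/cm^3


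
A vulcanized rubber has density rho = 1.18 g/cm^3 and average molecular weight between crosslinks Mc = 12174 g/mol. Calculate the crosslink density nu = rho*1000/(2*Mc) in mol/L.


nu = rho * 1000 / (2 * Mc)
nu = 1.18 * 1000 / (2 * 12174)
nu = 1180.0 / 24348
nu = 0.0485 mol/L

0.0485 mol/L


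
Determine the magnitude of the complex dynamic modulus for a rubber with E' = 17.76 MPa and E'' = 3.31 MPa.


|E*| = sqrt(E'^2 + E''^2)
= sqrt(17.76^2 + 3.31^2)
= sqrt(315.4176 + 10.9561)
= 18.066 MPa

18.066 MPa


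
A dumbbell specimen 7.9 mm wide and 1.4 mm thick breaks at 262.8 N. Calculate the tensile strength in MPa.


Area = width * thickness = 7.9 * 1.4 = 11.06 mm^2
TS = force / area = 262.8 / 11.06 = 23.76 MPa

23.76 MPa


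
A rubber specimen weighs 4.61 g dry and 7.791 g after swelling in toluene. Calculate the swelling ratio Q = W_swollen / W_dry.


Q = W_swollen / W_dry
Q = 7.791 / 4.61
Q = 1.69

Q = 1.69


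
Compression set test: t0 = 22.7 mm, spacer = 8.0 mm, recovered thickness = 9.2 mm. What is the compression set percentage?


CS = (t0 - recovered) / (t0 - ts) * 100
= (22.7 - 9.2) / (22.7 - 8.0) * 100
= 13.5 / 14.7 * 100
= 91.8%

91.8%


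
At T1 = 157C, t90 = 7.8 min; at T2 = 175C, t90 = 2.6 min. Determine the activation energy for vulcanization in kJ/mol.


T1 = 430.15 K, T2 = 448.15 K
1/T1 - 1/T2 = 9.3375e-05
ln(t1/t2) = ln(7.8/2.6) = 1.0986
Ea = 8.314 * 1.0986 / 9.3375e-05 = 97819.4678 J/mol
Ea = 97.82 kJ/mol

97.82 kJ/mol


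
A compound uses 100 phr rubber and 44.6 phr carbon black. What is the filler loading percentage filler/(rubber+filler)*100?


Filler % = filler / (rubber + filler) * 100
= 44.6 / (100 + 44.6) * 100
= 44.6 / 144.6 * 100
= 30.84%

30.84%


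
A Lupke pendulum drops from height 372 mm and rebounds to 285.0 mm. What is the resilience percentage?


Resilience = h_rebound / h_drop * 100
= 285.0 / 372 * 100
= 76.6%

76.6%


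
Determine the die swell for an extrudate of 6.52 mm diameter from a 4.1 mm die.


Die swell ratio = D_extrudate / D_die
= 6.52 / 4.1
= 1.59

Die swell = 1.59


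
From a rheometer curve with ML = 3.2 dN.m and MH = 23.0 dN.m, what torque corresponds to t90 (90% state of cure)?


M90 = ML + 0.9 * (MH - ML)
M90 = 3.2 + 0.9 * (23.0 - 3.2)
M90 = 3.2 + 0.9 * 19.8
M90 = 21.02 dN.m

21.02 dN.m


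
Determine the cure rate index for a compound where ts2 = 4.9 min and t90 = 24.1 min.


CRI = 100 / (t90 - ts2)
= 100 / (24.1 - 4.9)
= 100 / 19.2
= 5.21 min^-1

5.21 min^-1


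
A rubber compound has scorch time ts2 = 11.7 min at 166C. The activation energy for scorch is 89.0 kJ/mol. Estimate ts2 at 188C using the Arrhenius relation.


Convert temperatures: T1 = 166 + 273.15 = 439.15 K, T2 = 188 + 273.15 = 461.15 K
ts2_new = 11.7 * exp(89000 / 8.314 * (1/461.15 - 1/439.15))
1/T2 - 1/T1 = -1.0863e-04
ts2_new = 3.66 min

3.66 min


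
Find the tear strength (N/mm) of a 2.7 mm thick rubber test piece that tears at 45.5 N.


Tear strength = force / thickness
= 45.5 / 2.7
= 16.85 N/mm

16.85 N/mm


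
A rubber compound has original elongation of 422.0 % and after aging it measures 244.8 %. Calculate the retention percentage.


Retention = aged / original * 100
= 244.8 / 422.0 * 100
= 58.0%

58.0%


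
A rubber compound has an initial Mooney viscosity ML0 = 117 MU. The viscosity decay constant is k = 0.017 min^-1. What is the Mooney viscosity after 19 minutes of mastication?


ML = ML0 * exp(-k * t)
ML = 117 * exp(-0.017 * 19)
ML = 117 * 0.7240
ML = 84.7 MU

84.7 MU


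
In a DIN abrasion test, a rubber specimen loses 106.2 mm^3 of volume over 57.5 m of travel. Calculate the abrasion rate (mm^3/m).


Rate = volume_loss / distance
= 106.2 / 57.5
= 1.847 mm^3/m

1.847 mm^3/m


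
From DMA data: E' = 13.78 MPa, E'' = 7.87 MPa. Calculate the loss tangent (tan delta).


tan delta = E'' / E'
= 7.87 / 13.78
= 0.5711

tan delta = 0.5711


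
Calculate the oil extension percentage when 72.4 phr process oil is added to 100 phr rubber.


Oil % = oil / (100 + oil) * 100
= 72.4 / (100 + 72.4) * 100
= 72.4 / 172.4 * 100
= 42.0%

42.0%


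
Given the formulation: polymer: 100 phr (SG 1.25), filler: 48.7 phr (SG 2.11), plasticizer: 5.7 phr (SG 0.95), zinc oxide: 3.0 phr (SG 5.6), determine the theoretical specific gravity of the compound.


Sum of weights = 157.4
Volume contributions:
  polymer: 100/1.25 = 80.0000
  filler: 48.7/2.11 = 23.0806
  plasticizer: 5.7/0.95 = 6.0000
  zinc oxide: 3.0/5.6 = 0.5357
Sum of volumes = 109.6163
SG = 157.4 / 109.6163 = 1.436

SG = 1.436


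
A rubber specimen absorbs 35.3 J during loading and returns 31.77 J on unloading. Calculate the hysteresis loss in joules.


Hysteresis loss = loading - unloading
= 35.3 - 31.77
= 3.53 J

3.53 J


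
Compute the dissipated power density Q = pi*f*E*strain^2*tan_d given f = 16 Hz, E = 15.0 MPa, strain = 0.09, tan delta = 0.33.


Q = pi * f * E * strain^2 * tan_d
= pi * 16 * 15.0 * 0.09^2 * 0.33
= pi * 16 * 15.0 * 0.0081 * 0.33
= 2.0154

Q = 2.0154


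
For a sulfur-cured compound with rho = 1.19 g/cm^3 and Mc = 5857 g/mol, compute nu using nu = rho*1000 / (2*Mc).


nu = rho * 1000 / (2 * Mc)
nu = 1.19 * 1000 / (2 * 5857)
nu = 1190.0 / 11714
nu = 0.1016 mol/L

0.1016 mol/L


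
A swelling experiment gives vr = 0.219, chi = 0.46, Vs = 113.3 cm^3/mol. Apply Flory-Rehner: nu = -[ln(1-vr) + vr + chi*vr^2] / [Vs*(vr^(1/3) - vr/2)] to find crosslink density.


ln(1 - vr) = ln(1 - 0.219) = -0.2472
Numerator = -((-0.2472) + 0.219 + 0.46 * 0.219^2) = 0.0061
Denominator = 113.3 * (0.219^(1/3) - 0.219/2) = 55.8869
nu = 0.0061 / 55.8869 = 1.0947e-04 mol/cm^3

1.0947e-04 mol/cm^3
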